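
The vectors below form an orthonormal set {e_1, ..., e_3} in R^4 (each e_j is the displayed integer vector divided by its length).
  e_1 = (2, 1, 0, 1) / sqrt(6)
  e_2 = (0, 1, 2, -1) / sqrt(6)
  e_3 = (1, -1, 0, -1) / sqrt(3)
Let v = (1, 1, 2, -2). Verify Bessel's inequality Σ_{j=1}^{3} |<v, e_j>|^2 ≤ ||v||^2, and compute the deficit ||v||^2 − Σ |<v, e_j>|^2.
Σ |<v, e_j>|^2 = 29/3; ||v||^2 = 10; deficit = 1/3

Write each e_j = u_j / sqrt(<u_j, u_j>) where u_j is the displayed integer vector. Then <v, e_j> = <v, u_j> / sqrt(<u_j, u_j>), so |<v, e_j>|^2 = <v, u_j>^2 / <u_j, u_j>.
Coefficients: <v, e_1> = 1/sqrt(6), <v, e_2> = 7/sqrt(6), <v, e_3> = 2/sqrt(3).
Square and sum: Σ |<v, e_j>|^2 = 29/3.
Compute ||v||^2 = v·v = 10.
Deficit = 10 − 29/3 = 1/3 ≥ 0, confirming Bessel's inequality. (The deficit equals ||v − Σ <v,e_j> e_j||^2, the squared distance from v to span{e_j}.)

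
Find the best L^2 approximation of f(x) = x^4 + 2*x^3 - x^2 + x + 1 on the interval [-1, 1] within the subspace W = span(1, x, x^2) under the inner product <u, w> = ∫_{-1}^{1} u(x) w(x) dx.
g(x) = -x^2/7 + 11*x/5 + 32/35

The best approximation g ∈ W is the orthogonal projection of f onto W. Writing g = a_0 + a_1 x + a_2 x^2, the coefficients solve the normal equations G · a = b where
  G_{ij} = <φ_i, φ_j> and b_i = <f, φ_i>, with φ_0 = 1, φ_1 = x, φ_2 = x^2.
G =
  [2, 0, 2/3]
  [0, 2/3, 0]
  [2/3, 0, 2/5],
b = (26/15, 22/15, 58/105).
Solving gives a_0 = 32/35, a_1 = 11/5, a_2 = -1/7, so
  g(x) = -x^2/7 + 11*x/5 + 32/35.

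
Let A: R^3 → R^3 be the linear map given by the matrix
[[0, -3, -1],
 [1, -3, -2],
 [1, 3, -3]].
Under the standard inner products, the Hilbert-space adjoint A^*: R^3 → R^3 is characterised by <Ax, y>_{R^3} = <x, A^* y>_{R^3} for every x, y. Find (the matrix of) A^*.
A^* = A^T =
[[0, 1, 1],
 [-3, -3, 3],
 [-1, -2, -3]]

For real matrices with standard dot products, the defining identity <Ax, y> = <x, A^* y> gives (Ax)^T y = x^T (A^*) y, i.e. x^T A^T y = x^T (A^*) y. Since this holds for all x, y, we must have A^* = A^T. Therefore
A^* =
[[0, 1, 1],
 [-3, -3, 3],
 [-1, -2, -3]].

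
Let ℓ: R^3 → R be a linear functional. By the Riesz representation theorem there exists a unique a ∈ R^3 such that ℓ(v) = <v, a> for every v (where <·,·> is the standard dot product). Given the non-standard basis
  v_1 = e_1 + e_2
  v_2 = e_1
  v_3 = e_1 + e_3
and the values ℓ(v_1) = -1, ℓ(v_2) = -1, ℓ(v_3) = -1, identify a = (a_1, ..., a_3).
a = (-1, 0, 0)

Write a = (a_1, ..., a_3) in the standard basis. For each basis vector v_i, ℓ(v_i) = <v_i, a> is a linear equation in the a_j's. Collect the n equations into a matrix system V a = ℓ, where row i of V is v_i (expressed in the standard basis). Since V is invertible (lower-triangular with 1s on the diagonal, up to permutation), solve by back-substitution:
  V =
[[1, 1, 0],
 [1, 0, 0],
 [1, 0, 1]]
  V a = (-1, -1, -1)
Solving gives a = (-1, 0, 0).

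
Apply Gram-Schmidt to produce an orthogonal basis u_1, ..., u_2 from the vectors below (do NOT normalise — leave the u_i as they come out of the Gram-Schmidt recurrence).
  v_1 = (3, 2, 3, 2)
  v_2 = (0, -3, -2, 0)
Orthogonal basis:
  u_1 = (3, 2, 3, 2)
  u_2 = (18/13, -27/13, -8/13, 12/13)

Apply the Gram-Schmidt recurrence
  u_1 = v_1
  u_i = v_i − Σ_{j<i} ((v_i · u_j) / (u_j · u_j)) · u_j.

Step by step this gives:
  u_1 = (3, 2, 3, 2)
  u_2 = (18/13, -27/13, -8/13, 12/13)

Orthogonality check:
  u_2 · u_1 = 0 (should be 0)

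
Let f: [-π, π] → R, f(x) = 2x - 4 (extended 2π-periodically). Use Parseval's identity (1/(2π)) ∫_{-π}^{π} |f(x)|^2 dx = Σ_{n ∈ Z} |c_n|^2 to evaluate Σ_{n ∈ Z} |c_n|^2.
Σ |c_n|^2 = 4π^2/3 + 16

Expand and integrate term by term over [-π, π]:
  ∫ (2x)^2 dx = 4·(2π^3/3); ∫ 2·2·(-4)·x dx = 0 (odd integrand); ∫ (-4)^2 dx = 16·2π.
So (1/(2π)) ∫_{-π}^{π} (2x - 4)^2 dx = 4π^2/3 + 16 = 4π^2/3 + 16.
Parseval ⇒ Σ |c_n|^2 = 4π^2/3 + 16.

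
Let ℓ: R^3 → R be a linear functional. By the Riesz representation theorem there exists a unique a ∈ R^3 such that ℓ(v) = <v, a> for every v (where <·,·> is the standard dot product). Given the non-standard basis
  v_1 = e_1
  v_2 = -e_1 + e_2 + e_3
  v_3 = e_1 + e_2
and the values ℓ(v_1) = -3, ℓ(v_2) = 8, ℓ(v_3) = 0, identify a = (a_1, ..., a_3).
a = (-3, 3, 2)

Write a = (a_1, ..., a_3) in the standard basis. For each basis vector v_i, ℓ(v_i) = <v_i, a> is a linear equation in the a_j's. Collect the n equations into a matrix system V a = ℓ, where row i of V is v_i (expressed in the standard basis). Since V is invertible (lower-triangular with 1s on the diagonal, up to permutation), solve by back-substitution:
  V =
[[1, 0, 0],
 [-1, 1, 1],
 [1, 1, 0]]
  V a = (-3, 8, 0)
Solving gives a = (-3, 3, 2).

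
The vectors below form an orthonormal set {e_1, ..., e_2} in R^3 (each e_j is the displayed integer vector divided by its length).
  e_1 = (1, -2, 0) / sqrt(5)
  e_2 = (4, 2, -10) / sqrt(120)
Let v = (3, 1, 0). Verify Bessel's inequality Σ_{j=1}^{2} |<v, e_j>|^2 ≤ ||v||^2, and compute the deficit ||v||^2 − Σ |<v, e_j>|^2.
Σ |<v, e_j>|^2 = 11/6; ||v||^2 = 10; deficit = 49/6

Write each e_j = u_j / sqrt(<u_j, u_j>) where u_j is the displayed integer vector. Then <v, e_j> = <v, u_j> / sqrt(<u_j, u_j>), so |<v, e_j>|^2 = <v, u_j>^2 / <u_j, u_j>.
Coefficients: <v, e_1> = 1/sqrt(5), <v, e_2> = 14/sqrt(120).
Square and sum: Σ |<v, e_j>|^2 = 11/6.
Compute ||v||^2 = v·v = 10.
Deficit = 10 − 11/6 = 49/6 ≥ 0, confirming Bessel's inequality. (The deficit equals ||v − Σ <v,e_j> e_j||^2, the squared distance from v to span{e_j}.)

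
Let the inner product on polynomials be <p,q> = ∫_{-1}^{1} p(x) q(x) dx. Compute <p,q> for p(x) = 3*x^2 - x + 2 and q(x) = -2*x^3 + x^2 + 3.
<p,q> = 64/3

Expand the product: p(x)·q(x) = -6*x^5 + 5*x^4 - 5*x^3 + 11*x^2 - 3*x + 6.
∫_{-1}^{1} of each monomial x^k gives [2/(k+1) if k even, 0 if k odd]. Integrating term-by-term (or equivalently evaluating the antiderivative F(x) = -x^6 + x^5 - 5*x^4/4 + 11*x^3/3 - 3*x^2/2 + 6*x at the endpoints):
  F(1) − F(−1) = 83/12 − (-173/12) = 64/3.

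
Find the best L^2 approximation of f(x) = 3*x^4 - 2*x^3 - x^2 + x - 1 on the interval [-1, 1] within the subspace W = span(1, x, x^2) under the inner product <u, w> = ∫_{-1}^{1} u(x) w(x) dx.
g(x) = 11*x^2/7 - x/5 - 44/35

The best approximation g ∈ W is the orthogonal projection of f onto W. Writing g = a_0 + a_1 x + a_2 x^2, the coefficients solve the normal equations G · a = b where
  G_{ij} = <φ_i, φ_j> and b_i = <f, φ_i>, with φ_0 = 1, φ_1 = x, φ_2 = x^2.
G =
  [2, 0, 2/3]
  [0, 2/3, 0]
  [2/3, 0, 2/5],
b = (-22/15, -2/15, -22/105).
Solving gives a_0 = -44/35, a_1 = -1/5, a_2 = 11/7, so
  g(x) = 11*x^2/7 - x/5 - 44/35.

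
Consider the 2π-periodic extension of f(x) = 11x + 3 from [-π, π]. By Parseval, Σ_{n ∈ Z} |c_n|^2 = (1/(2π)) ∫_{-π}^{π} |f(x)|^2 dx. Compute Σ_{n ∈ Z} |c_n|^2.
Σ |c_n|^2 = 121π^2/3 + 9

Expand and integrate term by term over [-π, π]:
  ∫ (11x)^2 dx = 121·(2π^3/3); ∫ 2·11·(3)·x dx = 0 (odd integrand); ∫ 3^2 dx = 9·2π.
So (1/(2π)) ∫_{-π}^{π} (11x + 3)^2 dx = 121π^2/3 + 9 = 121π^2/3 + 9.
Parseval ⇒ Σ |c_n|^2 = 121π^2/3 + 9.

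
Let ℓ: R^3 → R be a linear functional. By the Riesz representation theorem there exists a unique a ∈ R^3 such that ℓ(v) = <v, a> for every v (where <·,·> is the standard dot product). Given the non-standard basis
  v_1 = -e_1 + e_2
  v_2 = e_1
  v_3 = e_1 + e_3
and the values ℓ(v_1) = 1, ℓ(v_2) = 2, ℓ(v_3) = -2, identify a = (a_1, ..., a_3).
a = (2, 3, -4)

Write a = (a_1, ..., a_3) in the standard basis. For each basis vector v_i, ℓ(v_i) = <v_i, a> is a linear equation in the a_j's. Collect the n equations into a matrix system V a = ℓ, where row i of V is v_i (expressed in the standard basis). Since V is invertible (lower-triangular with 1s on the diagonal, up to permutation), solve by back-substitution:
  V =
[[-1, 1, 0],
 [1, 0, 0],
 [1, 0, 1]]
  V a = (1, 2, -2)
Solving gives a = (2, 3, -4).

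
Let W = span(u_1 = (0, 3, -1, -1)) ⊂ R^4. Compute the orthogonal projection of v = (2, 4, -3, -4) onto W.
proj_W(v) = (0, 57/11, -19/11, -19/11)

Set up U = [u_1 | ... | u_1] ∈ R^(4×1). The projector onto W = col(U) is P = U (U^T U)^(-1) U^T.
Compute U^T U =
  [11],
and U^T v = (19).
Solve U^T U · c = U^T v for the coefficients: c = (19/11). The projection is proj_W(v) = U c.
Check: (v - proj_W(v)) · u_1 = 0  (should be 0).
Result: proj_W(v) = (0, 57/11, -19/11, -19/11).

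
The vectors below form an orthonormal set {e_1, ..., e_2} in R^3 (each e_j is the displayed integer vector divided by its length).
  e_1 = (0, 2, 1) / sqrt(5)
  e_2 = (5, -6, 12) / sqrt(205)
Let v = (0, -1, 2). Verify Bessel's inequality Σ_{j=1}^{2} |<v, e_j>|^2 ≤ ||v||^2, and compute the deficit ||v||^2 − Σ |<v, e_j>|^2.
Σ |<v, e_j>|^2 = 180/41; ||v||^2 = 5; deficit = 25/41

Write each e_j = u_j / sqrt(<u_j, u_j>) where u_j is the displayed integer vector. Then <v, e_j> = <v, u_j> / sqrt(<u_j, u_j>), so |<v, e_j>|^2 = <v, u_j>^2 / <u_j, u_j>.
Coefficients: <v, e_1> = 0/sqrt(5), <v, e_2> = 30/sqrt(205).
Square and sum: Σ |<v, e_j>|^2 = 180/41.
Compute ||v||^2 = v·v = 5.
Deficit = 5 − 180/41 = 25/41 ≥ 0, confirming Bessel's inequality. (The deficit equals ||v − Σ <v,e_j> e_j||^2, the squared distance from v to span{e_j}.)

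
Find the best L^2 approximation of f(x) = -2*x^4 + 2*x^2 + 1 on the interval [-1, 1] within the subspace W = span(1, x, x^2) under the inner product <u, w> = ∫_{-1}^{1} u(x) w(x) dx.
g(x) = 2*x^2/7 + 41/35

The best approximation g ∈ W is the orthogonal projection of f onto W. Writing g = a_0 + a_1 x + a_2 x^2, the coefficients solve the normal equations G · a = b where
  G_{ij} = <φ_i, φ_j> and b_i = <f, φ_i>, with φ_0 = 1, φ_1 = x, φ_2 = x^2.
G =
  [2, 0, 2/3]
  [0, 2/3, 0]
  [2/3, 0, 2/5],
b = (38/15, 0, 94/105).
Solving gives a_0 = 41/35, a_1 = 0, a_2 = 2/7, so
  g(x) = 2*x^2/7 + 41/35.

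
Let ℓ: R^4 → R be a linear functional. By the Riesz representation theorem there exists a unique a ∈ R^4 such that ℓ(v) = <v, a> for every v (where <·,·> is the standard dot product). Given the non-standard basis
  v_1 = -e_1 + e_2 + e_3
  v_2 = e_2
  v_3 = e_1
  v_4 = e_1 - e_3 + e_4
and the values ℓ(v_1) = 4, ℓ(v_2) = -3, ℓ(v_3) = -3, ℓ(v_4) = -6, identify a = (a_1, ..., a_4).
a = (-3, -3, 4, 1)

Write a = (a_1, ..., a_4) in the standard basis. For each basis vector v_i, ℓ(v_i) = <v_i, a> is a linear equation in the a_j's. Collect the n equations into a matrix system V a = ℓ, where row i of V is v_i (expressed in the standard basis). Since V is invertible (lower-triangular with 1s on the diagonal, up to permutation), solve by back-substitution:
  V =
[[-1, 1, 1, 0],
 [0, 1, 0, 0],
 [1, 0, 0, 0],
 [1, 0, -1, 1]]
  V a = (4, -3, -3, -6)
Solving gives a = (-3, -3, 4, 1).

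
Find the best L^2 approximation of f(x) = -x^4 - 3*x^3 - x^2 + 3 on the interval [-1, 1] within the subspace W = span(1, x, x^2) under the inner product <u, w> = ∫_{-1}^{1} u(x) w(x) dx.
g(x) = -13*x^2/7 - 9*x/5 + 108/35

The best approximation g ∈ W is the orthogonal projection of f onto W. Writing g = a_0 + a_1 x + a_2 x^2, the coefficients solve the normal equations G · a = b where
  G_{ij} = <φ_i, φ_j> and b_i = <f, φ_i>, with φ_0 = 1, φ_1 = x, φ_2 = x^2.
G =
  [2, 0, 2/3]
  [0, 2/3, 0]
  [2/3, 0, 2/5],
b = (74/15, -6/5, 46/35).
Solving gives a_0 = 108/35, a_1 = -9/5, a_2 = -13/7, so
  g(x) = -13*x^2/7 - 9*x/5 + 108/35.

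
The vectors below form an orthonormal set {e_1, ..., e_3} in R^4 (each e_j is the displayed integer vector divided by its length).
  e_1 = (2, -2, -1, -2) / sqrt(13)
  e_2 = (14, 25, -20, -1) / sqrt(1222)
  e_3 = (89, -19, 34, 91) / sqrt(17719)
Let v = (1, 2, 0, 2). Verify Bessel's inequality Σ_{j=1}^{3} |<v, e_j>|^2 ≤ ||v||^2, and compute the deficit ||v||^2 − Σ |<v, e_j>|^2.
Σ |<v, e_j>|^2 = 3385/377; ||v||^2 = 9; deficit = 8/377

Write each e_j = u_j / sqrt(<u_j, u_j>) where u_j is the displayed integer vector. Then <v, e_j> = <v, u_j> / sqrt(<u_j, u_j>), so |<v, e_j>|^2 = <v, u_j>^2 / <u_j, u_j>.
Coefficients: <v, e_1> = -6/sqrt(13), <v, e_2> = 62/sqrt(1222), <v, e_3> = 233/sqrt(17719).
Square and sum: Σ |<v, e_j>|^2 = 3385/377.
Compute ||v||^2 = v·v = 9.
Deficit = 9 − 3385/377 = 8/377 ≥ 0, confirming Bessel's inequality. (The deficit equals ||v − Σ <v,e_j> e_j||^2, the squared distance from v to span{e_j}.)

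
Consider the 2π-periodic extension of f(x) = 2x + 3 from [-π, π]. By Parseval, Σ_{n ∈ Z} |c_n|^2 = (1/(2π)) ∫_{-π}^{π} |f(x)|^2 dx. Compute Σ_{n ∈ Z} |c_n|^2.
Σ |c_n|^2 = 4π^2/3 + 9

Expand and integrate term by term over [-π, π]:
  ∫ (2x)^2 dx = 4·(2π^3/3); ∫ 2·2·(3)·x dx = 0 (odd integrand); ∫ 3^2 dx = 9·2π.
So (1/(2π)) ∫_{-π}^{π} (2x + 3)^2 dx = 4π^2/3 + 9 = 4π^2/3 + 9.
Parseval ⇒ Σ |c_n|^2 = 4π^2/3 + 9.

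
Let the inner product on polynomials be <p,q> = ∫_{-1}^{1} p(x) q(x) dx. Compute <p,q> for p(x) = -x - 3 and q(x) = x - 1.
<p,q> = 16/3

Expand the product: p(x)·q(x) = -x^2 - 2*x + 3.
∫_{-1}^{1} of each monomial x^k gives [2/(k+1) if k even, 0 if k odd]. Integrating term-by-term (or equivalently evaluating the antiderivative F(x) = -x^3/3 - x^2 + 3*x at the endpoints):
  F(1) − F(−1) = 5/3 − (-11/3) = 16/3.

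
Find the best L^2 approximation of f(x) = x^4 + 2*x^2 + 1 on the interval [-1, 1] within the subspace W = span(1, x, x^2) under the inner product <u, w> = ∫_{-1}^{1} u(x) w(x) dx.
g(x) = 20*x^2/7 + 32/35

The best approximation g ∈ W is the orthogonal projection of f onto W. Writing g = a_0 + a_1 x + a_2 x^2, the coefficients solve the normal equations G · a = b where
  G_{ij} = <φ_i, φ_j> and b_i = <f, φ_i>, with φ_0 = 1, φ_1 = x, φ_2 = x^2.
G =
  [2, 0, 2/3]
  [0, 2/3, 0]
  [2/3, 0, 2/5],
b = (56/15, 0, 184/105).
Solving gives a_0 = 32/35, a_1 = 0, a_2 = 20/7, so
  g(x) = 20*x^2/7 + 32/35.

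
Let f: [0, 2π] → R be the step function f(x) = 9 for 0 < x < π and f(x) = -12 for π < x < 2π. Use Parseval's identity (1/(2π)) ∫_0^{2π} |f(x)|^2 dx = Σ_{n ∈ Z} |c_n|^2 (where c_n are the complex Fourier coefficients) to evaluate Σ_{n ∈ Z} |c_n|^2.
Σ |c_n|^2 = 225/2

Parseval equates the L^2 energy of f (normalised by 1/(2π)) with the ℓ^2 sum of its Fourier coefficients: (1/(2π)) ∫_0^{2π} |f|^2 = Σ |c_n|^2.
Compute the left side: (1/(2π)) [∫_0^π 9^2 dx + ∫_π^{2π} (-12)^2 dx] = (1/(2π)) · (81π + 144π) = (81 + 144)/2 = 225/2.
So Σ_{n ∈ Z} |c_n|^2 = 225/2.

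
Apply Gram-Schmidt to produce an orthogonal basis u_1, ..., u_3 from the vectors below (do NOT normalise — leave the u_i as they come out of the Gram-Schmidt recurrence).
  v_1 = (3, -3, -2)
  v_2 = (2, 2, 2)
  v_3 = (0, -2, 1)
Orthogonal basis:
  u_1 = (3, -3, -2)
  u_2 = (28/11, 16/11, 18/11)
  u_3 = (-8/31, -40/31, 48/31)

Apply the Gram-Schmidt recurrence
  u_1 = v_1
  u_i = v_i − Σ_{j<i} ((v_i · u_j) / (u_j · u_j)) · u_j.

Step by step this gives:
  u_1 = (3, -3, -2)
  u_2 = (28/11, 16/11, 18/11)
  u_3 = (-8/31, -40/31, 48/31)

Orthogonality check:
  u_2 · u_1 = 0 (should be 0)
  u_3 · u_1 = 0 (should be 0)
  u_3 · u_2 = 0 (should be 0)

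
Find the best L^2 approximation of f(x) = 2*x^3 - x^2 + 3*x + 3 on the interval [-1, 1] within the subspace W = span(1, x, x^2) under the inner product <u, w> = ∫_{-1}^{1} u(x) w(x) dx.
g(x) = -x^2 + 21*x/5 + 3

The best approximation g ∈ W is the orthogonal projection of f onto W. Writing g = a_0 + a_1 x + a_2 x^2, the coefficients solve the normal equations G · a = b where
  G_{ij} = <φ_i, φ_j> and b_i = <f, φ_i>, with φ_0 = 1, φ_1 = x, φ_2 = x^2.
G =
  [2, 0, 2/3]
  [0, 2/3, 0]
  [2/3, 0, 2/5],
b = (16/3, 14/5, 8/5).
Solving gives a_0 = 3, a_1 = 21/5, a_2 = -1, so
  g(x) = -x^2 + 21*x/5 + 3.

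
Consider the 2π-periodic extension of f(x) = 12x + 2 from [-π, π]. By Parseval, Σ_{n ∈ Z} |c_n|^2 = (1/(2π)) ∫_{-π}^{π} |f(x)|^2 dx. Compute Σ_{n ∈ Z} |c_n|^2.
Σ |c_n|^2 = 48π^2 + 4

Expand and integrate term by term over [-π, π]:
  ∫ (12x)^2 dx = 144·(2π^3/3); ∫ 2·12·(2)·x dx = 0 (odd integrand); ∫ 2^2 dx = 4·2π.
So (1/(2π)) ∫_{-π}^{π} (12x + 2)^2 dx = 144π^2/3 + 4 = 48π^2 + 4.
Parseval ⇒ Σ |c_n|^2 = 48π^2 + 4.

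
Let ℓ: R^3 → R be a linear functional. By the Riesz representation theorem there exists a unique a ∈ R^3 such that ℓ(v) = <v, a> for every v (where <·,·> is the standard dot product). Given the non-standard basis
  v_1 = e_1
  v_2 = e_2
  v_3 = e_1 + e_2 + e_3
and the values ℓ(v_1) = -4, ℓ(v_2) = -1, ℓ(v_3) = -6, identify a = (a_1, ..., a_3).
a = (-4, -1, -1)

Write a = (a_1, ..., a_3) in the standard basis. For each basis vector v_i, ℓ(v_i) = <v_i, a> is a linear equation in the a_j's. Collect the n equations into a matrix system V a = ℓ, where row i of V is v_i (expressed in the standard basis). Since V is invertible (lower-triangular with 1s on the diagonal, up to permutation), solve by back-substitution:
  V =
[[1, 0, 0],
 [0, 1, 0],
 [1, 1, 1]]
  V a = (-4, -1, -6)
Solving gives a = (-4, -1, -1).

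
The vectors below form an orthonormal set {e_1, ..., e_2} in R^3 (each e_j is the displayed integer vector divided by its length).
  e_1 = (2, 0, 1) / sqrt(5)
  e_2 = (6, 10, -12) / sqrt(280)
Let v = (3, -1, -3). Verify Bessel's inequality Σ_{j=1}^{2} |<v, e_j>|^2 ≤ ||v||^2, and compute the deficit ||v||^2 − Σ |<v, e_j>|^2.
Σ |<v, e_j>|^2 = 61/7; ||v||^2 = 19; deficit = 72/7

Write each e_j = u_j / sqrt(<u_j, u_j>) where u_j is the displayed integer vector. Then <v, e_j> = <v, u_j> / sqrt(<u_j, u_j>), so |<v, e_j>|^2 = <v, u_j>^2 / <u_j, u_j>.
Coefficients: <v, e_1> = 3/sqrt(5), <v, e_2> = 44/sqrt(280).
Square and sum: Σ |<v, e_j>|^2 = 61/7.
Compute ||v||^2 = v·v = 19.
Deficit = 19 − 61/7 = 72/7 ≥ 0, confirming Bessel's inequality. (The deficit equals ||v − Σ <v,e_j> e_j||^2, the squared distance from v to span{e_j}.)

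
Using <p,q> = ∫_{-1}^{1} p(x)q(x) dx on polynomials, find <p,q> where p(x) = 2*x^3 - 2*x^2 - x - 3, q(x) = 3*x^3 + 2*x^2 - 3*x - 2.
<p,q> = 964/105

Expand the product: p(x)·q(x) = 6*x^6 - 2*x^5 - 13*x^4 - 9*x^3 + x^2 + 11*x + 6.
∫_{-1}^{1} of each monomial x^k gives [2/(k+1) if k even, 0 if k odd]. Integrating term-by-term (or equivalently evaluating the antiderivative F(x) = 6*x^7/7 - x^6/3 - 13*x^5/5 - 9*x^4/4 + x^3/3 + 11*x^2/2 + 6*x at the endpoints):
  F(1) − F(−1) = 1051/140 − (-703/420) = 964/105.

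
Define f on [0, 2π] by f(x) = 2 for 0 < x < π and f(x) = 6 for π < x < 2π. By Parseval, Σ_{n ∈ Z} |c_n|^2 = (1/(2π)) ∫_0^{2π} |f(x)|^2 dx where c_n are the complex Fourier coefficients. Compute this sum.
Σ |c_n|^2 = 20

Parseval equates the L^2 energy of f (normalised by 1/(2π)) with the ℓ^2 sum of its Fourier coefficients: (1/(2π)) ∫_0^{2π} |f|^2 = Σ |c_n|^2.
Compute the left side: (1/(2π)) [∫_0^π 2^2 dx + ∫_π^{2π} 6^2 dx] = (1/(2π)) · (4π + 36π) = (4 + 36)/2 = 20.
So Σ_{n ∈ Z} |c_n|^2 = 20.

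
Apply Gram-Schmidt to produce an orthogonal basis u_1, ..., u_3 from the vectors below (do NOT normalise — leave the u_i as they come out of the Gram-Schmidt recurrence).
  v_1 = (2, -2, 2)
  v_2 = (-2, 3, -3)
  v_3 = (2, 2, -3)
Orthogonal basis:
  u_1 = (2, -2, 2)
  u_2 = (2/3, 1/3, -1/3)
  u_3 = (0, -1/2, -1/2)

Apply the Gram-Schmidt recurrence
  u_1 = v_1
  u_i = v_i − Σ_{j<i} ((v_i · u_j) / (u_j · u_j)) · u_j.

Step by step this gives:
  u_1 = (2, -2, 2)
  u_2 = (2/3, 1/3, -1/3)
  u_3 = (0, -1/2, -1/2)

Orthogonality check:
  u_2 · u_1 = 0 (should be 0)
  u_3 · u_1 = 0 (should be 0)
  u_3 · u_2 = 0 (should be 0)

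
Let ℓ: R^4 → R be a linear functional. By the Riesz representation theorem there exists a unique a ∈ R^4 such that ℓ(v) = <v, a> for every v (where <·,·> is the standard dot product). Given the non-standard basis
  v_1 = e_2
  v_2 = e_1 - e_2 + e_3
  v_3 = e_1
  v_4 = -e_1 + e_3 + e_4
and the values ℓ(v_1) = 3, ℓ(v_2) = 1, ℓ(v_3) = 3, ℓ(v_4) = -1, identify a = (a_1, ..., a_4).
a = (3, 3, 1, 1)

Write a = (a_1, ..., a_4) in the standard basis. For each basis vector v_i, ℓ(v_i) = <v_i, a> is a linear equation in the a_j's. Collect the n equations into a matrix system V a = ℓ, where row i of V is v_i (expressed in the standard basis). Since V is invertible (lower-triangular with 1s on the diagonal, up to permutation), solve by back-substitution:
  V =
[[0, 1, 0, 0],
 [1, -1, 1, 0],
 [1, 0, 0, 0],
 [-1, 0, 1, 1]]
  V a = (3, 1, 3, -1)
Solving gives a = (3, 3, 1, 1).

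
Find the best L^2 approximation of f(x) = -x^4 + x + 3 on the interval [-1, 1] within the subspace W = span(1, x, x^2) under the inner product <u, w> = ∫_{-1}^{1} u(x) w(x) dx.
g(x) = -6*x^2/7 + x + 108/35

The best approximation g ∈ W is the orthogonal projection of f onto W. Writing g = a_0 + a_1 x + a_2 x^2, the coefficients solve the normal equations G · a = b where
  G_{ij} = <φ_i, φ_j> and b_i = <f, φ_i>, with φ_0 = 1, φ_1 = x, φ_2 = x^2.
G =
  [2, 0, 2/3]
  [0, 2/3, 0]
  [2/3, 0, 2/5],
b = (28/5, 2/3, 12/7).
Solving gives a_0 = 108/35, a_1 = 1, a_2 = -6/7, so
  g(x) = -6*x^2/7 + x + 108/35.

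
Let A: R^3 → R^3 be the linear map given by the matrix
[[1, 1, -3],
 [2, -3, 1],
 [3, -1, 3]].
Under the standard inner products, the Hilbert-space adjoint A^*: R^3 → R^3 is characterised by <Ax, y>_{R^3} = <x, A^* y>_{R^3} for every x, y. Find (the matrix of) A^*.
A^* = A^T =
[[1, 2, 3],
 [1, -3, -1],
 [-3, 1, 3]]

For real matrices with standard dot products, the defining identity <Ax, y> = <x, A^* y> gives (Ax)^T y = x^T (A^*) y, i.e. x^T A^T y = x^T (A^*) y. Since this holds for all x, y, we must have A^* = A^T. Therefore
A^* =
[[1, 2, 3],
 [1, -3, -1],
 [-3, 1, 3]].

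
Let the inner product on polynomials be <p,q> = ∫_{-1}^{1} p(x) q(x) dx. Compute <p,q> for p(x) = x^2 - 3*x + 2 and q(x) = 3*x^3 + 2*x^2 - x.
<p,q> = 28/15

Expand the product: p(x)·q(x) = 3*x^5 - 7*x^4 - x^3 + 7*x^2 - 2*x.
∫_{-1}^{1} of each monomial x^k gives [2/(k+1) if k even, 0 if k odd]. Integrating term-by-term (or equivalently evaluating the antiderivative F(x) = x^6/2 - 7*x^5/5 - x^4/4 + 7*x^3/3 - x^2 at the endpoints):
  F(1) − F(−1) = 11/60 − (-101/60) = 28/15.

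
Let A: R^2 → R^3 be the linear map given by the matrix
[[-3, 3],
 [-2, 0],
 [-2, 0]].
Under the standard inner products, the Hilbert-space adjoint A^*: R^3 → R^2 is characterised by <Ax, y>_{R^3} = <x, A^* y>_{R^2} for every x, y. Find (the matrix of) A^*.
A^* = A^T =
[[-3, -2, -2],
 [3, 0, 0]]

For real matrices with standard dot products, the defining identity <Ax, y> = <x, A^* y> gives (Ax)^T y = x^T (A^*) y, i.e. x^T A^T y = x^T (A^*) y. Since this holds for all x, y, we must have A^* = A^T. Therefore
A^* =
[[-3, -2, -2],
 [3, 0, 0]].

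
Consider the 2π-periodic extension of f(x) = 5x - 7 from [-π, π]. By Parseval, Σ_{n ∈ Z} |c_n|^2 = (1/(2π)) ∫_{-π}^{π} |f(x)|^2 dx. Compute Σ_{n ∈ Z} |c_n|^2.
Σ |c_n|^2 = 25π^2/3 + 49

Expand and integrate term by term over [-π, π]:
  ∫ (5x)^2 dx = 25·(2π^3/3); ∫ 2·5·(-7)·x dx = 0 (odd integrand); ∫ (-7)^2 dx = 49·2π.
So (1/(2π)) ∫_{-π}^{π} (5x - 7)^2 dx = 25π^2/3 + 49 = 25π^2/3 + 49.
Parseval ⇒ Σ |c_n|^2 = 25π^2/3 + 49.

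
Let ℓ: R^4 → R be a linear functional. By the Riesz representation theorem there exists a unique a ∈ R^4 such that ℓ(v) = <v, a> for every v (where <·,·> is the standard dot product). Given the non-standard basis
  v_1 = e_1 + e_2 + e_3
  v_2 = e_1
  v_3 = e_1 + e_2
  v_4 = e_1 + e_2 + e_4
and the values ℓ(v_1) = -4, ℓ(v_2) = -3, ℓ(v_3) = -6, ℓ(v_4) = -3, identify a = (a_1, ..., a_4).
a = (-3, -3, 2, 3)

Write a = (a_1, ..., a_4) in the standard basis. For each basis vector v_i, ℓ(v_i) = <v_i, a> is a linear equation in the a_j's. Collect the n equations into a matrix system V a = ℓ, where row i of V is v_i (expressed in the standard basis). Since V is invertible (lower-triangular with 1s on the diagonal, up to permutation), solve by back-substitution:
  V =
[[1, 1, 1, 0],
 [1, 0, 0, 0],
 [1, 1, 0, 0],
 [1, 1, 0, 1]]
  V a = (-4, -3, -6, -3)
Solving gives a = (-3, -3, 2, 3).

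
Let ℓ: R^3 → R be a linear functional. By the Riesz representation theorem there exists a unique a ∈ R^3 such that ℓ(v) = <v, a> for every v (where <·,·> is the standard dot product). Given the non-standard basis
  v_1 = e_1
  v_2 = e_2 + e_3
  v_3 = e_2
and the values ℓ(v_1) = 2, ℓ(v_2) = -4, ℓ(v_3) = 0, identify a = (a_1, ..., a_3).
a = (2, 0, -4)

Write a = (a_1, ..., a_3) in the standard basis. For each basis vector v_i, ℓ(v_i) = <v_i, a> is a linear equation in the a_j's. Collect the n equations into a matrix system V a = ℓ, where row i of V is v_i (expressed in the standard basis). Since V is invertible (lower-triangular with 1s on the diagonal, up to permutation), solve by back-substitution:
  V =
[[1, 0, 0],
 [0, 1, 1],
 [0, 1, 0]]
  V a = (2, -4, 0)
Solving gives a = (2, 0, -4).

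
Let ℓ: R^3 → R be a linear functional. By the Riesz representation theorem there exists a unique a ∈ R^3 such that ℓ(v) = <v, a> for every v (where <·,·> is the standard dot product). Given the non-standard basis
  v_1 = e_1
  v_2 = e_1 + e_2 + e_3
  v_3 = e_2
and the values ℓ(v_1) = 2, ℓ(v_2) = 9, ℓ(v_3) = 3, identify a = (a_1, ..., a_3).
a = (2, 3, 4)

Write a = (a_1, ..., a_3) in the standard basis. For each basis vector v_i, ℓ(v_i) = <v_i, a> is a linear equation in the a_j's. Collect the n equations into a matrix system V a = ℓ, where row i of V is v_i (expressed in the standard basis). Since V is invertible (lower-triangular with 1s on the diagonal, up to permutation), solve by back-substitution:
  V =
[[1, 0, 0],
 [1, 1, 1],
 [0, 1, 0]]
  V a = (2, 9, 3)
Solving gives a = (2, 3, 4).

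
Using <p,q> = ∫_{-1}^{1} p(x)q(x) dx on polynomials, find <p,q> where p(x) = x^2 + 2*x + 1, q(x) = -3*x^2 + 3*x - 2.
<p,q> = -68/15

Expand the product: p(x)·q(x) = -3*x^4 - 3*x^3 + x^2 - x - 2.
∫_{-1}^{1} of each monomial x^k gives [2/(k+1) if k even, 0 if k odd]. Integrating term-by-term (or equivalently evaluating the antiderivative F(x) = -3*x^5/5 - 3*x^4/4 + x^3/3 - x^2/2 - 2*x at the endpoints):
  F(1) − F(−1) = -211/60 − (61/60) = -68/15.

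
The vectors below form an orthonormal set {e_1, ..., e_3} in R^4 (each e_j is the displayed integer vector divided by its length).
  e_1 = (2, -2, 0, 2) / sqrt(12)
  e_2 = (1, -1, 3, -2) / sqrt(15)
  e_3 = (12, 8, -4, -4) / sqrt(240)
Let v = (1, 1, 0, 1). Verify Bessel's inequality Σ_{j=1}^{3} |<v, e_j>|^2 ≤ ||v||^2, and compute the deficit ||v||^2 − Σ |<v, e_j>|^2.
Σ |<v, e_j>|^2 = 5/3; ||v||^2 = 3; deficit = 4/3

Write each e_j = u_j / sqrt(<u_j, u_j>) where u_j is the displayed integer vector. Then <v, e_j> = <v, u_j> / sqrt(<u_j, u_j>), so |<v, e_j>|^2 = <v, u_j>^2 / <u_j, u_j>.
Coefficients: <v, e_1> = 2/sqrt(12), <v, e_2> = -2/sqrt(15), <v, e_3> = 16/sqrt(240).
Square and sum: Σ |<v, e_j>|^2 = 5/3.
Compute ||v||^2 = v·v = 3.
Deficit = 3 − 5/3 = 4/3 ≥ 0, confirming Bessel's inequality. (The deficit equals ||v − Σ <v,e_j> e_j||^2, the squared distance from v to span{e_j}.)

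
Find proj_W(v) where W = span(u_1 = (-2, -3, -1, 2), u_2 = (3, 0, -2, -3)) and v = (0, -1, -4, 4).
proj_W(v) = (-173/148, -435/148, -223/148, 173/148)

Set up U = [u_1 | ... | u_2] ∈ R^(4×2). The projector onto W = col(U) is P = U (U^T U)^(-1) U^T.
Compute U^T U =
  [18, -10]
  [-10, 22],
and U^T v = (15, -4).
Solve U^T U · c = U^T v for the coefficients: c = (145/148, 39/148). The projection is proj_W(v) = U c.
Check: (v - proj_W(v)) · u_1 = 0  (should be 0).
Check: (v - proj_W(v)) · u_2 = 0  (should be 0).
Result: proj_W(v) = (-173/148, -435/148, -223/148, 173/148).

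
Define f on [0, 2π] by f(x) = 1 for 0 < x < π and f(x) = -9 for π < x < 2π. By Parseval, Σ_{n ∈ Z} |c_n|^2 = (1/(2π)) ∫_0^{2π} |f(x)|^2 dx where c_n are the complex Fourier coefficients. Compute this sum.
Σ |c_n|^2 = 41

Parseval equates the L^2 energy of f (normalised by 1/(2π)) with the ℓ^2 sum of its Fourier coefficients: (1/(2π)) ∫_0^{2π} |f|^2 = Σ |c_n|^2.
Compute the left side: (1/(2π)) [∫_0^π 1^2 dx + ∫_π^{2π} (-9)^2 dx] = (1/(2π)) · (1π + 81π) = (1 + 81)/2 = 41.
So Σ_{n ∈ Z} |c_n|^2 = 41.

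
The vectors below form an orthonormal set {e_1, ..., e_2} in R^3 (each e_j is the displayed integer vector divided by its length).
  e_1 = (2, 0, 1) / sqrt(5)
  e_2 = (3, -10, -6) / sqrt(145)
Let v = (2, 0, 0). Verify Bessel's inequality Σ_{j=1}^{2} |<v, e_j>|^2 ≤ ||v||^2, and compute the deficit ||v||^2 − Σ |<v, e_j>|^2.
Σ |<v, e_j>|^2 = 100/29; ||v||^2 = 4; deficit = 16/29

Write each e_j = u_j / sqrt(<u_j, u_j>) where u_j is the displayed integer vector. Then <v, e_j> = <v, u_j> / sqrt(<u_j, u_j>), so |<v, e_j>|^2 = <v, u_j>^2 / <u_j, u_j>.
Coefficients: <v, e_1> = 4/sqrt(5), <v, e_2> = 6/sqrt(145).
Square and sum: Σ |<v, e_j>|^2 = 100/29.
Compute ||v||^2 = v·v = 4.
Deficit = 4 − 100/29 = 16/29 ≥ 0, confirming Bessel's inequality. (The deficit equals ||v − Σ <v,e_j> e_j||^2, the squared distance from v to span{e_j}.)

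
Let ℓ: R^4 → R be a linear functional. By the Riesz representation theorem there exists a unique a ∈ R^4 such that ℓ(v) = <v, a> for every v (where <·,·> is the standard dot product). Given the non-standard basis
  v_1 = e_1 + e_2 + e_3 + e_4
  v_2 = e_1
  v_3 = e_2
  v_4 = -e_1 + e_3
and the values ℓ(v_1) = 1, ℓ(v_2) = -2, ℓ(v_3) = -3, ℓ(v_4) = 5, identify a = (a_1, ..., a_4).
a = (-2, -3, 3, 3)

Write a = (a_1, ..., a_4) in the standard basis. For each basis vector v_i, ℓ(v_i) = <v_i, a> is a linear equation in the a_j's. Collect the n equations into a matrix system V a = ℓ, where row i of V is v_i (expressed in the standard basis). Since V is invertible (lower-triangular with 1s on the diagonal, up to permutation), solve by back-substitution:
  V =
[[1, 1, 1, 1],
 [1, 0, 0, 0],
 [0, 1, 0, 0],
 [-1, 0, 1, 0]]
  V a = (1, -2, -3, 5)
Solving gives a = (-2, -3, 3, 3).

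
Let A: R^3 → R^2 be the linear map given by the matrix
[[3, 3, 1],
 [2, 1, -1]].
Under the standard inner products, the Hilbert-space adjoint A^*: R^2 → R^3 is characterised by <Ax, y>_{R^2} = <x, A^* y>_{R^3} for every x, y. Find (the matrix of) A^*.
A^* = A^T =
[[3, 2],
 [3, 1],
 [1, -1]]

For real matrices with standard dot products, the defining identity <Ax, y> = <x, A^* y> gives (Ax)^T y = x^T (A^*) y, i.e. x^T A^T y = x^T (A^*) y. Since this holds for all x, y, we must have A^* = A^T. Therefore
A^* =
[[3, 2],
 [3, 1],
 [1, -1]].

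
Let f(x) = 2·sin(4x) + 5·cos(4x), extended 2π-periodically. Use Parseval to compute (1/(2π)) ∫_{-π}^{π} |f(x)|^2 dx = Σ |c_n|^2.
Σ |c_n|^2 = 29/2

Expand |f|^2 and use orthogonality of {sin(nx), cos(mx)} on [-π, π]:
  ∫_{-π}^{π} sin(nx)^2 dx = π, ∫ cos(mx)^2 dx = π, and cross terms integrate to 0.
So ∫_{-π}^{π} f(x)^2 dx = 2^2 · π + 5^2 · π = (4 + 25)π.
Divide by 2π: (4 + 25)/2 = 29/2.
By Parseval, this equals Σ |c_n|^2.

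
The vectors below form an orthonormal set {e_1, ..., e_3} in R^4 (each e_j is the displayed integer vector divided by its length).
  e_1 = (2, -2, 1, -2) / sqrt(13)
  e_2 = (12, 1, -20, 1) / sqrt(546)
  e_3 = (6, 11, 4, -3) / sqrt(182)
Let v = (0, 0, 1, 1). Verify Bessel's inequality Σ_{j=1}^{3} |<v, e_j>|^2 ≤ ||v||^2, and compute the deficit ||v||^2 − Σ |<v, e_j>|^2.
Σ |<v, e_j>|^2 = 29/39; ||v||^2 = 2; deficit = 49/39

Write each e_j = u_j / sqrt(<u_j, u_j>) where u_j is the displayed integer vector. Then <v, e_j> = <v, u_j> / sqrt(<u_j, u_j>), so |<v, e_j>|^2 = <v, u_j>^2 / <u_j, u_j>.
Coefficients: <v, e_1> = -1/sqrt(13), <v, e_2> = -19/sqrt(546), <v, e_3> = 1/sqrt(182).
Square and sum: Σ |<v, e_j>|^2 = 29/39.
Compute ||v||^2 = v·v = 2.
Deficit = 2 − 29/39 = 49/39 ≥ 0, confirming Bessel's inequality. (The deficit equals ||v − Σ <v,e_j> e_j||^2, the squared distance from v to span{e_j}.)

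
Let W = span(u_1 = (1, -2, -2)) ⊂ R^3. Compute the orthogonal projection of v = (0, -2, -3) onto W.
proj_W(v) = (10/9, -20/9, -20/9)

Set up U = [u_1 | ... | u_1] ∈ R^(3×1). The projector onto W = col(U) is P = U (U^T U)^(-1) U^T.
Compute U^T U =
  [9],
and U^T v = (10).
Solve U^T U · c = U^T v for the coefficients: c = (10/9). The projection is proj_W(v) = U c.
Check: (v - proj_W(v)) · u_1 = 0  (should be 0).
Result: proj_W(v) = (10/9, -20/9, -20/9).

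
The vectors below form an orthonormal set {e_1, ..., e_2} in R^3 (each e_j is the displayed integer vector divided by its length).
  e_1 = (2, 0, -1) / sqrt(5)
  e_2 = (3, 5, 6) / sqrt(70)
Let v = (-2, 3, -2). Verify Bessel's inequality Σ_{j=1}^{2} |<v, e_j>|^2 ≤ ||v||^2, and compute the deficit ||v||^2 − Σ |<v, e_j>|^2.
Σ |<v, e_j>|^2 = 13/14; ||v||^2 = 17; deficit = 225/14

Write each e_j = u_j / sqrt(<u_j, u_j>) where u_j is the displayed integer vector. Then <v, e_j> = <v, u_j> / sqrt(<u_j, u_j>), so |<v, e_j>|^2 = <v, u_j>^2 / <u_j, u_j>.
Coefficients: <v, e_1> = -2/sqrt(5), <v, e_2> = -3/sqrt(70).
Square and sum: Σ |<v, e_j>|^2 = 13/14.
Compute ||v||^2 = v·v = 17.
Deficit = 17 − 13/14 = 225/14 ≥ 0, confirming Bessel's inequality. (The deficit equals ||v − Σ <v,e_j> e_j||^2, the squared distance from v to span{e_j}.)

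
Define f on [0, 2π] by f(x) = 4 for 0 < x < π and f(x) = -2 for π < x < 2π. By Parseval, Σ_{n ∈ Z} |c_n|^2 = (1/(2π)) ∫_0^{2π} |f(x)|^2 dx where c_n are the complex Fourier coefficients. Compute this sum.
Σ |c_n|^2 = 10

Parseval equates the L^2 energy of f (normalised by 1/(2π)) with the ℓ^2 sum of its Fourier coefficients: (1/(2π)) ∫_0^{2π} |f|^2 = Σ |c_n|^2.
Compute the left side: (1/(2π)) [∫_0^π 4^2 dx + ∫_π^{2π} (-2)^2 dx] = (1/(2π)) · (16π + 4π) = (16 + 4)/2 = 10.
So Σ_{n ∈ Z} |c_n|^2 = 10.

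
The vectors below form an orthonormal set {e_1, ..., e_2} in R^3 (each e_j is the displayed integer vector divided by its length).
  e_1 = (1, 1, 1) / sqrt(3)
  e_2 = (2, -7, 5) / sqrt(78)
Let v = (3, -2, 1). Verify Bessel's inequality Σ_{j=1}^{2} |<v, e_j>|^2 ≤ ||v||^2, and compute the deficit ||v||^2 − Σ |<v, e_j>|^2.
Σ |<v, e_j>|^2 = 243/26; ||v||^2 = 14; deficit = 121/26

Write each e_j = u_j / sqrt(<u_j, u_j>) where u_j is the displayed integer vector. Then <v, e_j> = <v, u_j> / sqrt(<u_j, u_j>), so |<v, e_j>|^2 = <v, u_j>^2 / <u_j, u_j>.
Coefficients: <v, e_1> = 2/sqrt(3), <v, e_2> = 25/sqrt(78).
Square and sum: Σ |<v, e_j>|^2 = 243/26.
Compute ||v||^2 = v·v = 14.
Deficit = 14 − 243/26 = 121/26 ≥ 0, confirming Bessel's inequality. (The deficit equals ||v − Σ <v,e_j> e_j||^2, the squared distance from v to span{e_j}.)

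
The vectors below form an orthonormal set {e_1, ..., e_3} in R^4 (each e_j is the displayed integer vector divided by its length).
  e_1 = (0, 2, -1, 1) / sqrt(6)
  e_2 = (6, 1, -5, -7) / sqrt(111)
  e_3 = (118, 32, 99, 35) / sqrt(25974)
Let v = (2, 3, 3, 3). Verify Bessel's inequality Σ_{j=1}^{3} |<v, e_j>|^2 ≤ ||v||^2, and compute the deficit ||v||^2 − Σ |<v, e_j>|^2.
Σ |<v, e_j>|^2 = 10781/351; ||v||^2 = 31; deficit = 100/351

Write each e_j = u_j / sqrt(<u_j, u_j>) where u_j is the displayed integer vector. Then <v, e_j> = <v, u_j> / sqrt(<u_j, u_j>), so |<v, e_j>|^2 = <v, u_j>^2 / <u_j, u_j>.
Coefficients: <v, e_1> = 6/sqrt(6), <v, e_2> = -21/sqrt(111), <v, e_3> = 734/sqrt(25974).
Square and sum: Σ |<v, e_j>|^2 = 10781/351.
Compute ||v||^2 = v·v = 31.
Deficit = 31 − 10781/351 = 100/351 ≥ 0, confirming Bessel's inequality. (The deficit equals ||v − Σ <v,e_j> e_j||^2, the squared distance from v to span{e_j}.)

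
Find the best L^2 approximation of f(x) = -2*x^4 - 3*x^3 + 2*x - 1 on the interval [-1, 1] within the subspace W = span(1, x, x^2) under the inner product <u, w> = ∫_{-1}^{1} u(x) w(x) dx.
g(x) = -12*x^2/7 + x/5 - 29/35

The best approximation g ∈ W is the orthogonal projection of f onto W. Writing g = a_0 + a_1 x + a_2 x^2, the coefficients solve the normal equations G · a = b where
  G_{ij} = <φ_i, φ_j> and b_i = <f, φ_i>, with φ_0 = 1, φ_1 = x, φ_2 = x^2.
G =
  [2, 0, 2/3]
  [0, 2/3, 0]
  [2/3, 0, 2/5],
b = (-14/5, 2/15, -26/21).
Solving gives a_0 = -29/35, a_1 = 1/5, a_2 = -12/7, so
  g(x) = -12*x^2/7 + x/5 - 29/35.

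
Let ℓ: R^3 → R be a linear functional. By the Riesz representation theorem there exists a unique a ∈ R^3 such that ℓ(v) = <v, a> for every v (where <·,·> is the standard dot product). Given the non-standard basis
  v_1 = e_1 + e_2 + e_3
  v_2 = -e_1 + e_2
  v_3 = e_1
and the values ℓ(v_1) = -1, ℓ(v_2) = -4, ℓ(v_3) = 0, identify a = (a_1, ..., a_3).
a = (0, -4, 3)

Write a = (a_1, ..., a_3) in the standard basis. For each basis vector v_i, ℓ(v_i) = <v_i, a> is a linear equation in the a_j's. Collect the n equations into a matrix system V a = ℓ, where row i of V is v_i (expressed in the standard basis). Since V is invertible (lower-triangular with 1s on the diagonal, up to permutation), solve by back-substitution:
  V =
[[1, 1, 1],
 [-1, 1, 0],
 [1, 0, 0]]
  V a = (-1, -4, 0)
Solving gives a = (0, -4, 3).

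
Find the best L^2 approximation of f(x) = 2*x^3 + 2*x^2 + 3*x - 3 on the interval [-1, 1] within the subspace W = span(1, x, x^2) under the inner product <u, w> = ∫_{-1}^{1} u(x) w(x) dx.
g(x) = 2*x^2 + 21*x/5 - 3

The best approximation g ∈ W is the orthogonal projection of f onto W. Writing g = a_0 + a_1 x + a_2 x^2, the coefficients solve the normal equations G · a = b where
  G_{ij} = <φ_i, φ_j> and b_i = <f, φ_i>, with φ_0 = 1, φ_1 = x, φ_2 = x^2.
G =
  [2, 0, 2/3]
  [0, 2/3, 0]
  [2/3, 0, 2/5],
b = (-14/3, 14/5, -6/5).
Solving gives a_0 = -3, a_1 = 21/5, a_2 = 2, so
  g(x) = 2*x^2 + 21*x/5 - 3.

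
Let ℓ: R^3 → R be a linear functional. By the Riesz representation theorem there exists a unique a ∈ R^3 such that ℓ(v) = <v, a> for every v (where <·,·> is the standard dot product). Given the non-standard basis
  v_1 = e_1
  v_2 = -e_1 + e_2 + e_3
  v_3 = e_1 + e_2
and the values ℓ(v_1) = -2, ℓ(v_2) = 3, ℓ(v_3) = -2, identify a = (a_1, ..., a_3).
a = (-2, 0, 1)

Write a = (a_1, ..., a_3) in the standard basis. For each basis vector v_i, ℓ(v_i) = <v_i, a> is a linear equation in the a_j's. Collect the n equations into a matrix system V a = ℓ, where row i of V is v_i (expressed in the standard basis). Since V is invertible (lower-triangular with 1s on the diagonal, up to permutation), solve by back-substitution:
  V =
[[1, 0, 0],
 [-1, 1, 1],
 [1, 1, 0]]
  V a = (-2, 3, -2)
Solving gives a = (-2, 0, 1).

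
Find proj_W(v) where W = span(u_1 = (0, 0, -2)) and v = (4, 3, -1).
proj_W(v) = (0, 0, -1)

Set up U = [u_1 | ... | u_1] ∈ R^(3×1). The projector onto W = col(U) is P = U (U^T U)^(-1) U^T.
Compute U^T U =
  [4],
and U^T v = (2).
Solve U^T U · c = U^T v for the coefficients: c = (1/2). The projection is proj_W(v) = U c.
Check: (v - proj_W(v)) · u_1 = 0  (should be 0).
Result: proj_W(v) = (0, 0, -1).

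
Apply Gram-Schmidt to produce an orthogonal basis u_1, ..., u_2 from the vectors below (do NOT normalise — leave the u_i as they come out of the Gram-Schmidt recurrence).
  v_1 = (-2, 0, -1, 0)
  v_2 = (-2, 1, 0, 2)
Orthogonal basis:
  u_1 = (-2, 0, -1, 0)
  u_2 = (-2/5, 1, 4/5, 2)

Apply the Gram-Schmidt recurrence
  u_1 = v_1
  u_i = v_i − Σ_{j<i} ((v_i · u_j) / (u_j · u_j)) · u_j.

Step by step this gives:
  u_1 = (-2, 0, -1, 0)
  u_2 = (-2/5, 1, 4/5, 2)

Orthogonality check:
  u_2 · u_1 = 0 (should be 0)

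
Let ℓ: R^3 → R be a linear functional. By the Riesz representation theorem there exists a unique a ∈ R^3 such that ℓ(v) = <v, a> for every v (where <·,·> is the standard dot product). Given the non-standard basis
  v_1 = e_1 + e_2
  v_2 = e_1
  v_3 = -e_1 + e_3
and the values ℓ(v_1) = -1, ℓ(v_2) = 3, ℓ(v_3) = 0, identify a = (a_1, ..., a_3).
a = (3, -4, 3)

Write a = (a_1, ..., a_3) in the standard basis. For each basis vector v_i, ℓ(v_i) = <v_i, a> is a linear equation in the a_j's. Collect the n equations into a matrix system V a = ℓ, where row i of V is v_i (expressed in the standard basis). Since V is invertible (lower-triangular with 1s on the diagonal, up to permutation), solve by back-substitution:
  V =
[[1, 1, 0],
 [1, 0, 0],
 [-1, 0, 1]]
  V a = (-1, 3, 0)
Solving gives a = (3, -4, 3).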